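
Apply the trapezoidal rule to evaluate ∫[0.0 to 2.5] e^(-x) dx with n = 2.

f(x) = e^(-x)
a = 0.0, b = 2.5, n = 2
h = (b - a)/n = 1.250000

Trapezoidal rule: (h/2)[f(x₀) + 2f(x₁) + 2f(x₂) + ... + f(xₙ)]

x_0 = 0.0000, f(x_0) = 1.000000, coefficient = 1
x_1 = 1.2500, f(x_1) = 0.286505, coefficient = 2
x_2 = 2.5000, f(x_2) = 0.082085, coefficient = 1

I ≈ (1.250000/2) × 1.655095 = 1.034434
Exact value: 0.917915
Error: 0.116519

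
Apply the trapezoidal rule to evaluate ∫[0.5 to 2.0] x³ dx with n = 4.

f(x) = x³
a = 0.5, b = 2.0, n = 4
h = (b - a)/n = 0.375000

Trapezoidal rule: (h/2)[f(x₀) + 2f(x₁) + 2f(x₂) + ... + f(xₙ)]

x_0 = 0.5000, f(x_0) = 0.125000, coefficient = 1
x_1 = 0.8750, f(x_1) = 0.669922, coefficient = 2
x_2 = 1.2500, f(x_2) = 1.953125, coefficient = 2
x_3 = 1.6250, f(x_3) = 4.291016, coefficient = 2
x_4 = 2.0000, f(x_4) = 8.000000, coefficient = 1

I ≈ (0.375000/2) × 21.953125 = 4.116211
Exact value: 3.984375
Error: 0.131836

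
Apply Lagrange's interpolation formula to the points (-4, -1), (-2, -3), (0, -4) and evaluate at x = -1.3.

Lagrange interpolation formula:
P(x) = Σ yᵢ × Lᵢ(x)
where Lᵢ(x) = Π_{j≠i} (x - xⱼ)/(xᵢ - xⱼ)

L_0(-1.3) = (-1.3 - (-2))/(-4 - (-2)) × (-1.3 - 0)/(-4 - 0) = -0.113750
L_1(-1.3) = (-1.3 - (-4))/(-2 - (-4)) × (-1.3 - 0)/(-2 - 0) = 0.877500
L_2(-1.3) = (-1.3 - (-4))/(0 - (-4)) × (-1.3 - (-2))/(0 - (-2)) = 0.236250

P(-1.3) = (-1)×L_0(-1.3) + (-3)×L_1(-1.3) + (-4)×L_2(-1.3)
P(-1.3) = -3.463750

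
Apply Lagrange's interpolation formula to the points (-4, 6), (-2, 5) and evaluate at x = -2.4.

Lagrange interpolation formula:
P(x) = Σ yᵢ × Lᵢ(x)
where Lᵢ(x) = Π_{j≠i} (x - xⱼ)/(xᵢ - xⱼ)

L_0(-2.4) = (-2.4 - (-2))/(-4 - (-2)) = 0.200000
L_1(-2.4) = (-2.4 - (-4))/(-2 - (-4)) = 0.800000

P(-2.4) = 6×L_0(-2.4) + 5×L_1(-2.4)
P(-2.4) = 5.200000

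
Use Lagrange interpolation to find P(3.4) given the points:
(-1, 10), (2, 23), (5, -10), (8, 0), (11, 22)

Lagrange interpolation formula:
P(x) = Σ yᵢ × Lᵢ(x)
where Lᵢ(x) = Π_{j≠i} (x - xⱼ)/(xᵢ - xⱼ)

L_0(3.4) = (3.4 - 2)/(-1 - 2) × (3.4 - 5)/(-1 - 5) × (3.4 - 8)/(-1 - 8) × (3.4 - 11)/(-1 - 11) = -0.040283
L_1(3.4) = (3.4 - (-1))/(2 - (-1)) × (3.4 - 5)/(2 - 5) × (3.4 - 8)/(2 - 8) × (3.4 - 11)/(2 - 11) = 0.506416
L_2(3.4) = (3.4 - (-1))/(5 - (-1)) × (3.4 - 2)/(5 - 2) × (3.4 - 8)/(5 - 8) × (3.4 - 11)/(5 - 11) = 0.664672
L_3(3.4) = (3.4 - (-1))/(8 - (-1)) × (3.4 - 2)/(8 - 2) × (3.4 - 5)/(8 - 5) × (3.4 - 11)/(8 - 11) = -0.154127
L_4(3.4) = (3.4 - (-1))/(11 - (-1)) × (3.4 - 2)/(11 - 2) × (3.4 - 5)/(11 - 5) × (3.4 - 8)/(11 - 8) = 0.023322

P(3.4) = 10×L_0(3.4) + 23×L_1(3.4) + (-10)×L_2(3.4) + 0×L_3(3.4) + 22×L_4(3.4)
P(3.4) = 5.111111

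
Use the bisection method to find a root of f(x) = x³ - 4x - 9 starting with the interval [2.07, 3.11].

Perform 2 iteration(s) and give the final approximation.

f(x) = x³ - 4x - 9
Initial interval: [2.07, 3.11]

Iteration 1:
  c_1 = (2.070000 + 3.110000)/2 = 2.590000
  f(c_1) = f(2.590000) = -1.986021
  f(a) × f(c) ≥ 0, new interval: [2.590000, 3.110000]
Iteration 2:
  c_2 = (2.590000 + 3.110000)/2 = 2.850000
  f(c_2) = f(2.850000) = 2.749125
  f(a) × f(c) < 0, new interval: [2.590000, 2.850000]

After 2 iteration(s), the approximation is c_2 = 2.850000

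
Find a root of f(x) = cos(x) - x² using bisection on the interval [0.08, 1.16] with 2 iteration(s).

f(x) = cos(x) - x²
Initial interval: [0.08, 1.16]

Iteration 1:
  c_1 = (0.080000 + 1.160000)/2 = 0.620000
  f(c_1) = f(0.620000) = 0.429478
  f(a) × f(c) ≥ 0, new interval: [0.620000, 1.160000]
Iteration 2:
  c_2 = (0.620000 + 1.160000)/2 = 0.890000
  f(c_2) = f(0.890000) = -0.162688
  f(a) × f(c) < 0, new interval: [0.620000, 0.890000]

After 2 iteration(s), the approximation is c_2 = 0.890000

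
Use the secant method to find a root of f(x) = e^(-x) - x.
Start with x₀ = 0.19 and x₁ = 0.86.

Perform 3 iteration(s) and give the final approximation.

f(x) = e^(-x) - x
x₀ = 0.19, x₁ = 0.86

Secant formula: x_{n+1} = x_n - f(x_n)(x_n - x_{n-1})/(f(x_n) - f(x_{n-1}))

Iteration 1:
  f(0.190000) = 0.636959
  f(0.860000) = -0.436838
  x_2 = 0.860000 - (-0.436838)×(0.860000 - 0.190000)/(-0.436838 - 0.636959)
       = 0.587433
Iteration 2:
  f(0.860000) = -0.436838
  f(0.587433) = -0.031681
  x_3 = 0.587433 - (-0.031681)×(0.587433 - 0.860000)/(-0.031681 - (-0.436838))
       = 0.566120
Iteration 3:
  f(0.587433) = -0.031681
  f(0.566120) = 0.001604
  x_4 = 0.566120 - 0.001604×(0.566120 - 0.587433)/(0.001604 - (-0.031681))
       = 0.567147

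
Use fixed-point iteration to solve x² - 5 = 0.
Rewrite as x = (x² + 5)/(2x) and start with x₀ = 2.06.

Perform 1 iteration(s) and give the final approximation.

Equation: x² - 5 = 0
Fixed-point form: x = (x² + 5)/(2x)
x₀ = 2.06

x_1 = g(2.060000) = 2.243592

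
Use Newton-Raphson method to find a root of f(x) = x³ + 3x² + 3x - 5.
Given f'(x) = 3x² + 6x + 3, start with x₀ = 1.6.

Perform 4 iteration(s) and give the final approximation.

f(x) = x³ + 3x² + 3x - 5
f'(x) = 3x² + 6x + 3
x₀ = 1.6

Newton-Raphson formula: x_{n+1} = x_n - f(x_n)/f'(x_n)

Iteration 1:
  f(1.600000) = 11.576000
  f'(1.600000) = 20.280000
  x_1 = 1.600000 - 11.576000/20.280000 = 1.029191
Iteration 2:
  f(1.029191) = 2.355434
  f'(1.029191) = 12.352852
  x_2 = 1.029191 - 2.355434/12.352852 = 0.838512
Iteration 3:
  f(0.838512) = 0.214403
  f'(0.838512) = 10.140379
  x_3 = 0.838512 - 0.214403/10.140379 = 0.817369
Iteration 4:
  f(0.817369) = 0.002456
  f'(0.817369) = 9.908485
  x_4 = 0.817369 - 0.002456/9.908485 = 0.817121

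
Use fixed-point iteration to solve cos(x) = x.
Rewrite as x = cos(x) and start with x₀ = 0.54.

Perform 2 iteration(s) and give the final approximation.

Equation: cos(x) = x
Fixed-point form: x = cos(x)
x₀ = 0.54

x_1 = g(0.540000) = 0.857709
x_2 = g(0.857709) = 0.654172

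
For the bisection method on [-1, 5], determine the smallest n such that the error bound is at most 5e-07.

We need (b-a)/2^n ≤ 5e-07
(5 - (-1))/2^n ≤ 5e-07
6/2^n ≤ 5e-07
2^n ≥ 12000000
n ≥ log₂(12000000) = 23.52
n ≥ 24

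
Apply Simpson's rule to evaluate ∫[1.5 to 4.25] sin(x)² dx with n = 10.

f(x) = sin(x)²
a = 1.5, b = 4.25, n = 10
h = (b - a)/n = 0.275000

Simpson's rule: (h/3)[f(x₀) + 4f(x₁) + 2f(x₂) + ... + f(xₙ)]

x_0 = 1.5000, f(x_0) = 0.994996, coefficient = 1
x_1 = 1.7750, f(x_1) = 0.958877, coefficient = 4
x_2 = 2.0500, f(x_2) = 0.787412, coefficient = 2
x_3 = 2.3250, f(x_3) = 0.531174, coefficient = 4
x_4 = 2.6000, f(x_4) = 0.265742, coefficient = 2
x_5 = 2.8750, f(x_5) = 0.069404, coefficient = 4
x_6 = 3.1500, f(x_6) = 0.000071, coefficient = 2
x_7 = 3.4250, f(x_7) = 0.078192, coefficient = 4
x_8 = 3.7000, f(x_8) = 0.280726, coefficient = 2
x_9 = 3.9750, f(x_9) = 0.547935, coefficient = 4
x_10 = 4.2500, f(x_10) = 0.801006, coefficient = 1

I ≈ (0.275000/3) × 13.206235 = 1.210572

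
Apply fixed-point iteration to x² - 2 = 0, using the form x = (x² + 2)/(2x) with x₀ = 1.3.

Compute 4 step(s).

Equation: x² - 2 = 0
Fixed-point form: x = (x² + 2)/(2x)
x₀ = 1.3

x_1 = g(1.300000) = 1.419231
x_2 = g(1.419231) = 1.414222
x_3 = g(1.414222) = 1.414214
x_4 = g(1.414214) = 1.414214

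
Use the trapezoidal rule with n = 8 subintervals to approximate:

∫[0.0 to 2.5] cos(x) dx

f(x) = cos(x)
a = 0.0, b = 2.5, n = 8
h = (b - a)/n = 0.312500

Trapezoidal rule: (h/2)[f(x₀) + 2f(x₁) + 2f(x₂) + ... + f(xₙ)]

x_0 = 0.0000, f(x_0) = 1.000000, coefficient = 1
x_1 = 0.3125, f(x_1) = 0.951568, coefficient = 2
x_2 = 0.6250, f(x_2) = 0.810963, coefficient = 2
x_3 = 0.9375, f(x_3) = 0.591805, coefficient = 2
x_4 = 1.2500, f(x_4) = 0.315322, coefficient = 2
x_5 = 1.5625, f(x_5) = 0.008296, coefficient = 2
x_6 = 1.8750, f(x_6) = -0.299534, coefficient = 2
x_7 = 2.1875, f(x_7) = -0.578349, coefficient = 2
x_8 = 2.5000, f(x_8) = -0.801144, coefficient = 1

I ≈ (0.312500/2) × 3.799000 = 0.593594
Exact value: 0.598472
Error: 0.004878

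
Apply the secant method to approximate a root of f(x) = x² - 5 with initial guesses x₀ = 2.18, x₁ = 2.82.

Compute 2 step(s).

f(x) = x² - 5
x₀ = 2.18, x₁ = 2.82

Secant formula: x_{n+1} = x_n - f(x_n)(x_n - x_{n-1})/(f(x_n) - f(x_{n-1}))

Iteration 1:
  f(2.180000) = -0.247600
  f(2.820000) = 2.952400
  x_2 = 2.820000 - 2.952400×(2.820000 - 2.180000)/(2.952400 - (-0.247600))
       = 2.229520
Iteration 2:
  f(2.820000) = 2.952400
  f(2.229520) = -0.029241
  x_3 = 2.229520 - (-0.029241)×(2.229520 - 2.820000)/(-0.029241 - 2.952400)
       = 2.235311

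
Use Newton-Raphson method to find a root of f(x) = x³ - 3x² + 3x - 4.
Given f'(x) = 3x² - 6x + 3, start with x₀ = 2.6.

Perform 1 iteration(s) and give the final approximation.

f(x) = x³ - 3x² + 3x - 4
f'(x) = 3x² - 6x + 3
x₀ = 2.6

Newton-Raphson formula: x_{n+1} = x_n - f(x_n)/f'(x_n)

Iteration 1:
  f(2.600000) = 1.096000
  f'(2.600000) = 7.680000
  x_1 = 2.600000 - 1.096000/7.680000 = 2.457292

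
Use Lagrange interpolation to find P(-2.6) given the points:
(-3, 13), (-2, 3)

Lagrange interpolation formula:
P(x) = Σ yᵢ × Lᵢ(x)
where Lᵢ(x) = Π_{j≠i} (x - xⱼ)/(xᵢ - xⱼ)

L_0(-2.6) = (-2.6 - (-2))/(-3 - (-2)) = 0.600000
L_1(-2.6) = (-2.6 - (-3))/(-2 - (-3)) = 0.400000

P(-2.6) = 13×L_0(-2.6) + 3×L_1(-2.6)
P(-2.6) = 9.000000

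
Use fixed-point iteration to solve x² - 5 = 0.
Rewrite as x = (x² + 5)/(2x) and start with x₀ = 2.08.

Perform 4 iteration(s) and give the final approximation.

Equation: x² - 5 = 0
Fixed-point form: x = (x² + 5)/(2x)
x₀ = 2.08

x_1 = g(2.080000) = 2.241923
x_2 = g(2.241923) = 2.236076
x_3 = g(2.236076) = 2.236068
x_4 = g(2.236068) = 2.236068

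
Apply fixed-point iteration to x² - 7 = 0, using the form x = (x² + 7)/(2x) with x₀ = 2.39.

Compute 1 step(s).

Equation: x² - 7 = 0
Fixed-point form: x = (x² + 7)/(2x)
x₀ = 2.39

x_1 = g(2.390000) = 2.659435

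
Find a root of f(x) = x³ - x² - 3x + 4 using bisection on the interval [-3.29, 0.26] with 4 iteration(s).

f(x) = x³ - x² - 3x + 4
Initial interval: [-3.29, 0.26]

Iteration 1:
  c_1 = (-3.290000 + 0.260000)/2 = -1.515000
  f(c_1) = f(-1.515000) = 2.772509
  f(a) × f(c) < 0, new interval: [-3.290000, -1.515000]
Iteration 2:
  c_2 = (-3.290000 + (-1.515000))/2 = -2.402500
  f(c_2) = f(-2.402500) = -8.431751
  f(a) × f(c) ≥ 0, new interval: [-2.402500, -1.515000]
Iteration 3:
  c_3 = (-2.402500 + (-1.515000))/2 = -1.958750
  f(c_3) = f(-1.958750) = -1.475591
  f(a) × f(c) ≥ 0, new interval: [-1.958750, -1.515000]
Iteration 4:
  c_4 = (-1.958750 + (-1.515000))/2 = -1.736875
  f(c_4) = f(-1.736875) = 0.954199
  f(a) × f(c) < 0, new interval: [-1.958750, -1.736875]

After 4 iteration(s), the approximation is c_4 = -1.736875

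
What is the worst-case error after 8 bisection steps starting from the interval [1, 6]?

Bisection error bound: |error| ≤ (b-a)/2^n
|error| ≤ (6 - 1)/2^8 = 5/2^8
|error| ≤ 0.0195312500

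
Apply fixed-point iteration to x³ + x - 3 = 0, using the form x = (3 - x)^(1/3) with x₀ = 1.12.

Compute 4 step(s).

Equation: x³ + x - 3 = 0
Fixed-point form: x = (3 - x)^(1/3)
x₀ = 1.12

x_1 = g(1.120000) = 1.234201
x_2 = g(1.234201) = 1.208687
x_3 = g(1.208687) = 1.214480
x_4 = g(1.214480) = 1.213170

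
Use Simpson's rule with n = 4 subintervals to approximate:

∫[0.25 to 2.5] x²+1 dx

f(x) = x²+1
a = 0.25, b = 2.5, n = 4
h = (b - a)/n = 0.562500

Simpson's rule: (h/3)[f(x₀) + 4f(x₁) + 2f(x₂) + ... + f(xₙ)]

x_0 = 0.2500, f(x_0) = 1.062500, coefficient = 1
x_1 = 0.8125, f(x_1) = 1.660156, coefficient = 4
x_2 = 1.3750, f(x_2) = 2.890625, coefficient = 2
x_3 = 1.9375, f(x_3) = 4.753906, coefficient = 4
x_4 = 2.5000, f(x_4) = 7.250000, coefficient = 1

I ≈ (0.562500/3) × 39.750000 = 7.453125
Exact value: 7.453125
Error: 0.000000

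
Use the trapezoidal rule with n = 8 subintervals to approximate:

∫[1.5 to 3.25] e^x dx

f(x) = e^x
a = 1.5, b = 3.25, n = 8
h = (b - a)/n = 0.218750

Trapezoidal rule: (h/2)[f(x₀) + 2f(x₁) + 2f(x₂) + ... + f(xₙ)]

x_0 = 1.5000, f(x_0) = 4.481689, coefficient = 1
x_1 = 1.7188, f(x_1) = 5.577552, coefficient = 2
x_2 = 1.9375, f(x_2) = 6.941376, coefficient = 2
x_3 = 2.1562, f(x_3) = 8.638682, coefficient = 2
x_4 = 2.3750, f(x_4) = 10.751013, coefficient = 2
x_5 = 2.5938, f(x_5) = 13.379852, coefficient = 2
x_6 = 2.8125, f(x_6) = 16.651495, coefficient = 2
x_7 = 3.0312, f(x_7) = 20.723120, coefficient = 2
x_8 = 3.2500, f(x_8) = 25.790340, coefficient = 1

I ≈ (0.218750/2) × 195.598210 = 21.393554
Exact value: 21.308651
Error: 0.084903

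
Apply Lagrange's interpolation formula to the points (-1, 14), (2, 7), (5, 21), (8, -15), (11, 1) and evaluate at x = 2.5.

Lagrange interpolation formula:
P(x) = Σ yᵢ × Lᵢ(x)
where Lᵢ(x) = Π_{j≠i} (x - xⱼ)/(xᵢ - xⱼ)

L_0(2.5) = (2.5 - 2)/(-1 - 2) × (2.5 - 5)/(-1 - 5) × (2.5 - 8)/(-1 - 8) × (2.5 - 11)/(-1 - 11) = -0.030060
L_1(2.5) = (2.5 - (-1))/(2 - (-1)) × (2.5 - 5)/(2 - 5) × (2.5 - 8)/(2 - 8) × (2.5 - 11)/(2 - 11) = 0.841692
L_2(2.5) = (2.5 - (-1))/(5 - (-1)) × (2.5 - 2)/(5 - 2) × (2.5 - 8)/(5 - 8) × (2.5 - 11)/(5 - 11) = 0.252508
L_3(2.5) = (2.5 - (-1))/(8 - (-1)) × (2.5 - 2)/(8 - 2) × (2.5 - 5)/(8 - 5) × (2.5 - 11)/(8 - 11) = -0.076517
L_4(2.5) = (2.5 - (-1))/(11 - (-1)) × (2.5 - 2)/(11 - 2) × (2.5 - 5)/(11 - 5) × (2.5 - 8)/(11 - 8) = 0.012378

P(2.5) = 14×L_0(2.5) + 7×L_1(2.5) + 21×L_2(2.5) + (-15)×L_3(2.5) + 1×L_4(2.5)
P(2.5) = 11.933803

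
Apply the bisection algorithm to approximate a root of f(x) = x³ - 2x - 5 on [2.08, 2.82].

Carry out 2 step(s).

f(x) = x³ - 2x - 5
Initial interval: [2.08, 2.82]

Iteration 1:
  c_1 = (2.080000 + 2.820000)/2 = 2.450000
  f(c_1) = f(2.450000) = 4.806125
  f(a) × f(c) < 0, new interval: [2.080000, 2.450000]
Iteration 2:
  c_2 = (2.080000 + 2.450000)/2 = 2.265000
  f(c_2) = f(2.265000) = 2.089960
  f(a) × f(c) < 0, new interval: [2.080000, 2.265000]

After 2 iteration(s), the approximation is c_2 = 2.265000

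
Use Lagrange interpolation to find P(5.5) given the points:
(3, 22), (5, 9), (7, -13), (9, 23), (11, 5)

Lagrange interpolation formula:
P(x) = Σ yᵢ × Lᵢ(x)
where Lᵢ(x) = Π_{j≠i} (x - xⱼ)/(xᵢ - xⱼ)

L_0(5.5) = (5.5 - 5)/(3 - 5) × (5.5 - 7)/(3 - 7) × (5.5 - 9)/(3 - 9) × (5.5 - 11)/(3 - 11) = -0.037598
L_1(5.5) = (5.5 - 3)/(5 - 3) × (5.5 - 7)/(5 - 7) × (5.5 - 9)/(5 - 9) × (5.5 - 11)/(5 - 11) = 0.751953
L_2(5.5) = (5.5 - 3)/(7 - 3) × (5.5 - 5)/(7 - 5) × (5.5 - 9)/(7 - 9) × (5.5 - 11)/(7 - 11) = 0.375977
L_3(5.5) = (5.5 - 3)/(9 - 3) × (5.5 - 5)/(9 - 5) × (5.5 - 7)/(9 - 7) × (5.5 - 11)/(9 - 11) = -0.107422
L_4(5.5) = (5.5 - 3)/(11 - 3) × (5.5 - 5)/(11 - 5) × (5.5 - 7)/(11 - 7) × (5.5 - 9)/(11 - 9) = 0.017090

P(5.5) = 22×L_0(5.5) + 9×L_1(5.5) + (-13)×L_2(5.5) + 23×L_3(5.5) + 5×L_4(5.5)
P(5.5) = -1.332520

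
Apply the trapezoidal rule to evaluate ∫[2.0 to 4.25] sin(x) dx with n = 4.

f(x) = sin(x)
a = 2.0, b = 4.25, n = 4
h = (b - a)/n = 0.562500

Trapezoidal rule: (h/2)[f(x₀) + 2f(x₁) + 2f(x₂) + ... + f(xₙ)]

x_0 = 2.0000, f(x_0) = 0.909297, coefficient = 1
x_1 = 2.5625, f(x_1) = 0.547265, coefficient = 2
x_2 = 3.1250, f(x_2) = 0.016592, coefficient = 2
x_3 = 3.6875, f(x_3) = -0.519194, coefficient = 2
x_4 = 4.2500, f(x_4) = -0.894989, coefficient = 1

I ≈ (0.562500/2) × 0.103634 = 0.029147
Exact value: 0.029941
Error: 0.000794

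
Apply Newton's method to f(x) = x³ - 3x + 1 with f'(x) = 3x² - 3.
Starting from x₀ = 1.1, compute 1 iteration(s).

f(x) = x³ - 3x + 1
f'(x) = 3x² - 3
x₀ = 1.1

Newton-Raphson formula: x_{n+1} = x_n - f(x_n)/f'(x_n)

Iteration 1:
  f(1.100000) = -0.969000
  f'(1.100000) = 0.630000
  x_1 = 1.100000 - (-0.969000)/0.630000 = 2.638095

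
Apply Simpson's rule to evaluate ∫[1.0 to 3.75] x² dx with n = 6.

f(x) = x²
a = 1.0, b = 3.75, n = 6
h = (b - a)/n = 0.458333

Simpson's rule: (h/3)[f(x₀) + 4f(x₁) + 2f(x₂) + ... + f(xₙ)]

x_0 = 1.0000, f(x_0) = 1.000000, coefficient = 1
x_1 = 1.4583, f(x_1) = 2.126736, coefficient = 4
x_2 = 1.9167, f(x_2) = 3.673611, coefficient = 2
x_3 = 2.3750, f(x_3) = 5.640625, coefficient = 4
x_4 = 2.8333, f(x_4) = 8.027778, coefficient = 2
x_5 = 3.2917, f(x_5) = 10.835069, coefficient = 4
x_6 = 3.7500, f(x_6) = 14.062500, coefficient = 1

I ≈ (0.458333/3) × 112.875000 = 17.244792
Exact value: 17.244792
Error: 0.000000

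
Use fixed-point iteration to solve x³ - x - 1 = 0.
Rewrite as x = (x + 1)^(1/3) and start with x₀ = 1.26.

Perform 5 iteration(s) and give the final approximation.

Equation: x³ - x - 1 = 0
Fixed-point form: x = (x + 1)^(1/3)
x₀ = 1.26

x_1 = g(1.260000) = 1.312309
x_2 = g(1.312309) = 1.322357
x_3 = g(1.322357) = 1.324269
x_4 = g(1.324269) = 1.324633
x_5 = g(1.324633) = 1.324702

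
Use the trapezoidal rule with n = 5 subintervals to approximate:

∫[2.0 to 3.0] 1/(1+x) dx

f(x) = 1/(1+x)
a = 2.0, b = 3.0, n = 5
h = (b - a)/n = 0.200000

Trapezoidal rule: (h/2)[f(x₀) + 2f(x₁) + 2f(x₂) + ... + f(xₙ)]

x_0 = 2.0000, f(x_0) = 0.333333, coefficient = 1
x_1 = 2.2000, f(x_1) = 0.312500, coefficient = 2
x_2 = 2.4000, f(x_2) = 0.294118, coefficient = 2
x_3 = 2.6000, f(x_3) = 0.277778, coefficient = 2
x_4 = 2.8000, f(x_4) = 0.263158, coefficient = 2
x_5 = 3.0000, f(x_5) = 0.250000, coefficient = 1

I ≈ (0.200000/2) × 2.878440 = 0.287844
Exact value: 0.287682
Error: 0.000162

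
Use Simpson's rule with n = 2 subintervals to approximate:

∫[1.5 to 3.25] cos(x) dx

f(x) = cos(x)
a = 1.5, b = 3.25, n = 2
h = (b - a)/n = 0.875000

Simpson's rule: (h/3)[f(x₀) + 4f(x₁) + 2f(x₂) + ... + f(xₙ)]

x_0 = 1.5000, f(x_0) = 0.070737, coefficient = 1
x_1 = 2.3750, f(x_1) = -0.720278, coefficient = 4
x_2 = 3.2500, f(x_2) = -0.994130, coefficient = 1

I ≈ (0.875000/3) × -3.804506 = -1.109648
Exact value: -1.105690
Error: 0.003958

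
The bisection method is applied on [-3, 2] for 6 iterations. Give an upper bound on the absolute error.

Bisection error bound: |error| ≤ (b-a)/2^n
|error| ≤ (2 - (-3))/2^6 = 5/2^6
|error| ≤ 0.0781250000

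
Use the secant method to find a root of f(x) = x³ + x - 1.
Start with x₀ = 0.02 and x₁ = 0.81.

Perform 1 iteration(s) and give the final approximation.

f(x) = x³ + x - 1
x₀ = 0.02, x₁ = 0.81

Secant formula: x_{n+1} = x_n - f(x_n)(x_n - x_{n-1})/(f(x_n) - f(x_{n-1}))

Iteration 1:
  f(0.020000) = -0.979992
  f(0.810000) = 0.341441
  x_2 = 0.810000 - 0.341441×(0.810000 - 0.020000)/(0.341441 - (-0.979992))
       = 0.605874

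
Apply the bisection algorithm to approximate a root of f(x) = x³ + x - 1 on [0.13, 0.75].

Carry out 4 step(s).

f(x) = x³ + x - 1
Initial interval: [0.13, 0.75]

Iteration 1:
  c_1 = (0.130000 + 0.750000)/2 = 0.440000
  f(c_1) = f(0.440000) = -0.474816
  f(a) × f(c) ≥ 0, new interval: [0.440000, 0.750000]
Iteration 2:
  c_2 = (0.440000 + 0.750000)/2 = 0.595000
  f(c_2) = f(0.595000) = -0.194355
  f(a) × f(c) ≥ 0, new interval: [0.595000, 0.750000]
Iteration 3:
  c_3 = (0.595000 + 0.750000)/2 = 0.672500
  f(c_3) = f(0.672500) = -0.023358
  f(a) × f(c) ≥ 0, new interval: [0.672500, 0.750000]
Iteration 4:
  c_4 = (0.672500 + 0.750000)/2 = 0.711250
  f(c_4) = f(0.711250) = 0.071055
  f(a) × f(c) < 0, new interval: [0.672500, 0.711250]

After 4 iteration(s), the approximation is c_4 = 0.711250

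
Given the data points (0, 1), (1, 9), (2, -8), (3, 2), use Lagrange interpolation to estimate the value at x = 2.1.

Lagrange interpolation formula:
P(x) = Σ yᵢ × Lᵢ(x)
where Lᵢ(x) = Π_{j≠i} (x - xⱼ)/(xᵢ - xⱼ)

L_0(2.1) = (2.1 - 1)/(0 - 1) × (2.1 - 2)/(0 - 2) × (2.1 - 3)/(0 - 3) = 0.016500
L_1(2.1) = (2.1 - 0)/(1 - 0) × (2.1 - 2)/(1 - 2) × (2.1 - 3)/(1 - 3) = -0.094500
L_2(2.1) = (2.1 - 0)/(2 - 0) × (2.1 - 1)/(2 - 1) × (2.1 - 3)/(2 - 3) = 1.039500
L_3(2.1) = (2.1 - 0)/(3 - 0) × (2.1 - 1)/(3 - 1) × (2.1 - 2)/(3 - 2) = 0.038500

P(2.1) = 1×L_0(2.1) + 9×L_1(2.1) + (-8)×L_2(2.1) + 2×L_3(2.1)
P(2.1) = -9.073000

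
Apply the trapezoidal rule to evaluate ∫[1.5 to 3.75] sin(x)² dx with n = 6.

f(x) = sin(x)²
a = 1.5, b = 3.75, n = 6
h = (b - a)/n = 0.375000

Trapezoidal rule: (h/2)[f(x₀) + 2f(x₁) + 2f(x₂) + ... + f(xₙ)]

x_0 = 1.5000, f(x_0) = 0.994996, coefficient = 1
x_1 = 1.8750, f(x_1) = 0.910280, coefficient = 2
x_2 = 2.2500, f(x_2) = 0.605398, coefficient = 2
x_3 = 2.6250, f(x_3) = 0.243957, coefficient = 2
x_4 = 3.0000, f(x_4) = 0.019915, coefficient = 2
x_5 = 3.3750, f(x_5) = 0.053497, coefficient = 2
x_6 = 3.7500, f(x_6) = 0.326682, coefficient = 1

I ≈ (0.375000/2) × 4.987772 = 0.935207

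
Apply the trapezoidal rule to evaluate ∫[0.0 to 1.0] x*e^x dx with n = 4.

f(x) = x*e^x
a = 0.0, b = 1.0, n = 4
h = (b - a)/n = 0.250000

Trapezoidal rule: (h/2)[f(x₀) + 2f(x₁) + 2f(x₂) + ... + f(xₙ)]

x_0 = 0.0000, f(x_0) = 0.000000, coefficient = 1
x_1 = 0.2500, f(x_1) = 0.321006, coefficient = 2
x_2 = 0.5000, f(x_2) = 0.824361, coefficient = 2
x_3 = 0.7500, f(x_3) = 1.587750, coefficient = 2
x_4 = 1.0000, f(x_4) = 2.718282, coefficient = 1

I ≈ (0.250000/2) × 8.184516 = 1.023064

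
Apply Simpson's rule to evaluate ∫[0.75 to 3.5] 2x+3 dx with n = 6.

f(x) = 2x+3
a = 0.75, b = 3.5, n = 6
h = (b - a)/n = 0.458333

Simpson's rule: (h/3)[f(x₀) + 4f(x₁) + 2f(x₂) + ... + f(xₙ)]

x_0 = 0.7500, f(x_0) = 4.500000, coefficient = 1
x_1 = 1.2083, f(x_1) = 5.416667, coefficient = 4
x_2 = 1.6667, f(x_2) = 6.333333, coefficient = 2
x_3 = 2.1250, f(x_3) = 7.250000, coefficient = 4
x_4 = 2.5833, f(x_4) = 8.166667, coefficient = 2
x_5 = 3.0417, f(x_5) = 9.083333, coefficient = 4
x_6 = 3.5000, f(x_6) = 10.000000, coefficient = 1

I ≈ (0.458333/3) × 130.500000 = 19.937500
Exact value: 19.937500
Error: 0.000000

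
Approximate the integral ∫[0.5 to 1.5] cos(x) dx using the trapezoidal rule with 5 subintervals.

f(x) = cos(x)
a = 0.5, b = 1.5, n = 5
h = (b - a)/n = 0.200000

Trapezoidal rule: (h/2)[f(x₀) + 2f(x₁) + 2f(x₂) + ... + f(xₙ)]

x_0 = 0.5000, f(x_0) = 0.877583, coefficient = 1
x_1 = 0.7000, f(x_1) = 0.764842, coefficient = 2
x_2 = 0.9000, f(x_2) = 0.621610, coefficient = 2
x_3 = 1.1000, f(x_3) = 0.453596, coefficient = 2
x_4 = 1.3000, f(x_4) = 0.267499, coefficient = 2
x_5 = 1.5000, f(x_5) = 0.070737, coefficient = 1

I ≈ (0.200000/2) × 5.163414 = 0.516341
Exact value: 0.518069
Error: 0.001728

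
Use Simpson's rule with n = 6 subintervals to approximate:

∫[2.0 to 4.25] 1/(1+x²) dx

f(x) = 1/(1+x²)
a = 2.0, b = 4.25, n = 6
h = (b - a)/n = 0.375000

Simpson's rule: (h/3)[f(x₀) + 4f(x₁) + 2f(x₂) + ... + f(xₙ)]

x_0 = 2.0000, f(x_0) = 0.200000, coefficient = 1
x_1 = 2.3750, f(x_1) = 0.150588, coefficient = 4
x_2 = 2.7500, f(x_2) = 0.116788, coefficient = 2
x_3 = 3.1250, f(x_3) = 0.092888, coefficient = 4
x_4 = 3.5000, f(x_4) = 0.075472, coefficient = 2
x_5 = 3.8750, f(x_5) = 0.062439, coefficient = 4
x_6 = 4.2500, f(x_6) = 0.052459, coefficient = 1

I ≈ (0.375000/3) × 1.860641 = 0.232580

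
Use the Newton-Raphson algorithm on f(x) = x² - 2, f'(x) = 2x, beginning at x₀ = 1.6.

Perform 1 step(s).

f(x) = x² - 2
f'(x) = 2x
x₀ = 1.6

Newton-Raphson formula: x_{n+1} = x_n - f(x_n)/f'(x_n)

Iteration 1:
  f(1.600000) = 0.560000
  f'(1.600000) = 3.200000
  x_1 = 1.600000 - 0.560000/3.200000 = 1.425000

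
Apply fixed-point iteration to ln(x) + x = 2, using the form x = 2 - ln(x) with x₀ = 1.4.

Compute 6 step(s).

Equation: ln(x) + x = 2
Fixed-point form: x = 2 - ln(x)
x₀ = 1.4

x_1 = g(1.400000) = 1.663528
x_2 = g(1.663528) = 1.491059
x_3 = g(1.491059) = 1.600513
x_4 = g(1.600513) = 1.529676
x_5 = g(1.529676) = 1.574944
x_6 = g(1.574944) = 1.545780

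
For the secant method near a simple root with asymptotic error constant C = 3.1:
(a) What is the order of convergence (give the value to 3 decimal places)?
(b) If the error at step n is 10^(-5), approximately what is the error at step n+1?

(a) Secant method has superlinear convergence with order φ = (1+√5)/2 ≈ 1.618.
    This means |e_{n+1}| ≈ C|e_n|^1.618.

(b) With |e_n| = 10^(-5) and C = 3.1:
    |e_{n+1}| ≈ 3.1 × (10^(-5))^1.618 = 3.1 × 10^(-8.09)

(a) ≈ 1.618 (golden ratio); (b) |e_{n+1}| ≈ 2.519e-08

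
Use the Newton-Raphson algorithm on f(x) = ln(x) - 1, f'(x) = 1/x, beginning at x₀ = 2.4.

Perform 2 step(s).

f(x) = ln(x) - 1
f'(x) = 1/x
x₀ = 2.4

Newton-Raphson formula: x_{n+1} = x_n - f(x_n)/f'(x_n)

Iteration 1:
  f(2.400000) = -0.124531
  f'(2.400000) = 0.416667
  x_1 = 2.400000 - (-0.124531)/0.416667 = 2.698875
Iteration 2:
  f(2.698875) = -0.007165
  f'(2.698875) = 0.370525
  x_2 = 2.698875 - (-0.007165)/0.370525 = 2.718212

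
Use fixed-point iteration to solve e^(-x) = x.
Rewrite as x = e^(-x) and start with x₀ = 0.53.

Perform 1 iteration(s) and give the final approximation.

Equation: e^(-x) = x
Fixed-point form: x = e^(-x)
x₀ = 0.53

x_1 = g(0.530000) = 0.588605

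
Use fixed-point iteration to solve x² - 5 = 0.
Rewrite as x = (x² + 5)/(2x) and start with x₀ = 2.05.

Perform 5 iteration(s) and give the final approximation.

Equation: x² - 5 = 0
Fixed-point form: x = (x² + 5)/(2x)
x₀ = 2.05

x_1 = g(2.050000) = 2.244512
x_2 = g(2.244512) = 2.236084
x_3 = g(2.236084) = 2.236068
x_4 = g(2.236068) = 2.236068
x_5 = g(2.236068) = 2.236068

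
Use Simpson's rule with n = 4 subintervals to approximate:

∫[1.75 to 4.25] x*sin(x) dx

f(x) = x*sin(x)
a = 1.75, b = 4.25, n = 4
h = (b - a)/n = 0.625000

Simpson's rule: (h/3)[f(x₀) + 4f(x₁) + 2f(x₂) + ... + f(xₙ)]

x_0 = 1.7500, f(x_0) = 1.721975, coefficient = 1
x_1 = 2.3750, f(x_1) = 1.647502, coefficient = 4
x_2 = 3.0000, f(x_2) = 0.423360, coefficient = 2
x_3 = 3.6250, f(x_3) = -1.684896, coefficient = 4
x_4 = 4.2500, f(x_4) = -3.803705, coefficient = 1

I ≈ (0.625000/3) × -1.384584 = -0.288455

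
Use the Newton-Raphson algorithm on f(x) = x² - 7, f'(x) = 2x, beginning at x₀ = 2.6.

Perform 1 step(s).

f(x) = x² - 7
f'(x) = 2x
x₀ = 2.6

Newton-Raphson formula: x_{n+1} = x_n - f(x_n)/f'(x_n)

Iteration 1:
  f(2.600000) = -0.240000
  f'(2.600000) = 5.200000
  x_1 = 2.600000 - (-0.240000)/5.200000 = 2.646154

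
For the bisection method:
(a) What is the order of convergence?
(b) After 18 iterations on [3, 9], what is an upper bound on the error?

(a) Bisection has linear (order 1) convergence; the error is halved each step.

(b) Error bound = (b-a)/2^n = (9 - 3)/2^{18}
    = 6/2^{18}

(a) 1 (linear); (b) error ≤ 2.29e-05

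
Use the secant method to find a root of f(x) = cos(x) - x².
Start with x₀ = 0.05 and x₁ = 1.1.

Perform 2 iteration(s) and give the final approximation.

f(x) = cos(x) - x²
x₀ = 0.05, x₁ = 1.1

Secant formula: x_{n+1} = x_n - f(x_n)(x_n - x_{n-1})/(f(x_n) - f(x_{n-1}))

Iteration 1:
  f(0.050000) = 0.996250
  f(1.100000) = -0.756404
  x_2 = 1.100000 - (-0.756404)×(1.100000 - 0.050000)/(-0.756404 - 0.996250)
       = 0.646845
Iteration 2:
  f(1.100000) = -0.756404
  f(0.646845) = 0.379581
  x_3 = 0.646845 - 0.379581×(0.646845 - 1.100000)/(0.379581 - (-0.756404))
       = 0.798263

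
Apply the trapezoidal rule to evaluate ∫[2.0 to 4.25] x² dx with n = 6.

f(x) = x²
a = 2.0, b = 4.25, n = 6
h = (b - a)/n = 0.375000

Trapezoidal rule: (h/2)[f(x₀) + 2f(x₁) + 2f(x₂) + ... + f(xₙ)]

x_0 = 2.0000, f(x_0) = 4.000000, coefficient = 1
x_1 = 2.3750, f(x_1) = 5.640625, coefficient = 2
x_2 = 2.7500, f(x_2) = 7.562500, coefficient = 2
x_3 = 3.1250, f(x_3) = 9.765625, coefficient = 2
x_4 = 3.5000, f(x_4) = 12.250000, coefficient = 2
x_5 = 3.8750, f(x_5) = 15.015625, coefficient = 2
x_6 = 4.2500, f(x_6) = 18.062500, coefficient = 1

I ≈ (0.375000/2) × 122.531250 = 22.974609
Exact value: 22.921875
Error: 0.052734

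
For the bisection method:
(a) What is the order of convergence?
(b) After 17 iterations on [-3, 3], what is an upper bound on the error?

(a) Bisection has linear (order 1) convergence; the error is halved each step.

(b) Error bound = (b-a)/2^n = (3 - (-3))/2^{17}
    = 6/2^{17}

(a) 1 (linear); (b) error ≤ 4.58e-05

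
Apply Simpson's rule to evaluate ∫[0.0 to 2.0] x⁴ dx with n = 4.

f(x) = x⁴
a = 0.0, b = 2.0, n = 4
h = (b - a)/n = 0.500000

Simpson's rule: (h/3)[f(x₀) + 4f(x₁) + 2f(x₂) + ... + f(xₙ)]

x_0 = 0.0000, f(x_0) = 0.000000, coefficient = 1
x_1 = 0.5000, f(x_1) = 0.062500, coefficient = 4
x_2 = 1.0000, f(x_2) = 1.000000, coefficient = 2
x_3 = 1.5000, f(x_3) = 5.062500, coefficient = 4
x_4 = 2.0000, f(x_4) = 16.000000, coefficient = 1

I ≈ (0.500000/3) × 38.500000 = 6.416667
Exact value: 6.400000
Error: 0.016667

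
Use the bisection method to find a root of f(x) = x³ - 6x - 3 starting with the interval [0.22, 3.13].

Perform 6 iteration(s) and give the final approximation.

f(x) = x³ - 6x - 3
Initial interval: [0.22, 3.13]

Iteration 1:
  c_1 = (0.220000 + 3.130000)/2 = 1.675000
  f(c_1) = f(1.675000) = -8.350578
  f(a) × f(c) ≥ 0, new interval: [1.675000, 3.130000]
Iteration 2:
  c_2 = (1.675000 + 3.130000)/2 = 2.402500
  f(c_2) = f(2.402500) = -3.547755
  f(a) × f(c) ≥ 0, new interval: [2.402500, 3.130000]
Iteration 3:
  c_3 = (2.402500 + 3.130000)/2 = 2.766250
  f(c_3) = f(2.766250) = 1.570230
  f(a) × f(c) < 0, new interval: [2.402500, 2.766250]
Iteration 4:
  c_4 = (2.402500 + 2.766250)/2 = 2.584375
  f(c_4) = f(2.584375) = -1.245225
  f(a) × f(c) ≥ 0, new interval: [2.584375, 2.766250]
Iteration 5:
  c_5 = (2.584375 + 2.766250)/2 = 2.675312
  f(c_5) = f(2.675312) = 0.096131
  f(a) × f(c) < 0, new interval: [2.584375, 2.675312]
Iteration 6:
  c_6 = (2.584375 + 2.675312)/2 = 2.629844
  f(c_6) = f(2.629844) = -0.590858
  f(a) × f(c) ≥ 0, new interval: [2.629844, 2.675312]

After 6 iteration(s), the approximation is c_6 = 2.629844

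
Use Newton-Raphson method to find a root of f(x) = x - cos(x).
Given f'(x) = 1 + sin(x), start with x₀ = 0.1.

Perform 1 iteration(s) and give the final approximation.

f(x) = x - cos(x)
f'(x) = 1 + sin(x)
x₀ = 0.1

Newton-Raphson formula: x_{n+1} = x_n - f(x_n)/f'(x_n)

Iteration 1:
  f(0.100000) = -0.895004
  f'(0.100000) = 1.099833
  x_1 = 0.100000 - (-0.895004)/1.099833 = 0.913763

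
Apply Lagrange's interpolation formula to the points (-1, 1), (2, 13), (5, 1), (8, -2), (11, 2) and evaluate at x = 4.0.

Lagrange interpolation formula:
P(x) = Σ yᵢ × Lᵢ(x)
where Lᵢ(x) = Π_{j≠i} (x - xⱼ)/(xᵢ - xⱼ)

L_0(4.0) = (4.0 - 2)/(-1 - 2) × (4.0 - 5)/(-1 - 5) × (4.0 - 8)/(-1 - 8) × (4.0 - 11)/(-1 - 11) = -0.028807
L_1(4.0) = (4.0 - (-1))/(2 - (-1)) × (4.0 - 5)/(2 - 5) × (4.0 - 8)/(2 - 8) × (4.0 - 11)/(2 - 11) = 0.288066
L_2(4.0) = (4.0 - (-1))/(5 - (-1)) × (4.0 - 2)/(5 - 2) × (4.0 - 8)/(5 - 8) × (4.0 - 11)/(5 - 11) = 0.864198
L_3(4.0) = (4.0 - (-1))/(8 - (-1)) × (4.0 - 2)/(8 - 2) × (4.0 - 5)/(8 - 5) × (4.0 - 11)/(8 - 11) = -0.144033
L_4(4.0) = (4.0 - (-1))/(11 - (-1)) × (4.0 - 2)/(11 - 2) × (4.0 - 5)/(11 - 5) × (4.0 - 8)/(11 - 8) = 0.020576

P(4.0) = 1×L_0(4.0) + 13×L_1(4.0) + 1×L_2(4.0) + (-2)×L_3(4.0) + 2×L_4(4.0)
P(4.0) = 4.909465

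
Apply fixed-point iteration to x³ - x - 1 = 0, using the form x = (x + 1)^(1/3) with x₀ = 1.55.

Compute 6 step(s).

Equation: x³ - x - 1 = 0
Fixed-point form: x = (x + 1)^(1/3)
x₀ = 1.55

x_1 = g(1.550000) = 1.366197
x_2 = g(1.366197) = 1.332550
x_3 = g(1.332550) = 1.326204
x_4 = g(1.326204) = 1.325000
x_5 = g(1.325000) = 1.324772
x_6 = g(1.324772) = 1.324728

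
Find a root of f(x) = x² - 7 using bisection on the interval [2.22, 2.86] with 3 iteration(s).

f(x) = x² - 7
Initial interval: [2.22, 2.86]

Iteration 1:
  c_1 = (2.220000 + 2.860000)/2 = 2.540000
  f(c_1) = f(2.540000) = -0.548400
  f(a) × f(c) ≥ 0, new interval: [2.540000, 2.860000]
Iteration 2:
  c_2 = (2.540000 + 2.860000)/2 = 2.700000
  f(c_2) = f(2.700000) = 0.290000
  f(a) × f(c) < 0, new interval: [2.540000, 2.700000]
Iteration 3:
  c_3 = (2.540000 + 2.700000)/2 = 2.620000
  f(c_3) = f(2.620000) = -0.135600
  f(a) × f(c) ≥ 0, new interval: [2.620000, 2.700000]

After 3 iteration(s), the approximation is c_3 = 2.620000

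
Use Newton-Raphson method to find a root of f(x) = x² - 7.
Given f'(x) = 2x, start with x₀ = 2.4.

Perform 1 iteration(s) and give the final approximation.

f(x) = x² - 7
f'(x) = 2x
x₀ = 2.4

Newton-Raphson formula: x_{n+1} = x_n - f(x_n)/f'(x_n)

Iteration 1:
  f(2.400000) = -1.240000
  f'(2.400000) = 4.800000
  x_1 = 2.400000 - (-1.240000)/4.800000 = 2.658333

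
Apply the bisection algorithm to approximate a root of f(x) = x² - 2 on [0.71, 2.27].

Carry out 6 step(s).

f(x) = x² - 2
Initial interval: [0.71, 2.27]

Iteration 1:
  c_1 = (0.710000 + 2.270000)/2 = 1.490000
  f(c_1) = f(1.490000) = 0.220100
  f(a) × f(c) < 0, new interval: [0.710000, 1.490000]
Iteration 2:
  c_2 = (0.710000 + 1.490000)/2 = 1.100000
  f(c_2) = f(1.100000) = -0.790000
  f(a) × f(c) ≥ 0, new interval: [1.100000, 1.490000]
Iteration 3:
  c_3 = (1.100000 + 1.490000)/2 = 1.295000
  f(c_3) = f(1.295000) = -0.322975
  f(a) × f(c) ≥ 0, new interval: [1.295000, 1.490000]
Iteration 4:
  c_4 = (1.295000 + 1.490000)/2 = 1.392500
  f(c_4) = f(1.392500) = -0.060944
  f(a) × f(c) ≥ 0, new interval: [1.392500, 1.490000]
Iteration 5:
  c_5 = (1.392500 + 1.490000)/2 = 1.441250
  f(c_5) = f(1.441250) = 0.077202
  f(a) × f(c) < 0, new interval: [1.392500, 1.441250]
Iteration 6:
  c_6 = (1.392500 + 1.441250)/2 = 1.416875
  f(c_6) = f(1.416875) = 0.007535
  f(a) × f(c) < 0, new interval: [1.392500, 1.416875]

After 6 iteration(s), the approximation is c_6 = 1.416875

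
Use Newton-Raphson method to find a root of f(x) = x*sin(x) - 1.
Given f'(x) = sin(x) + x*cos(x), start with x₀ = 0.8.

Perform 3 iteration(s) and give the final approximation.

f(x) = x*sin(x) - 1
f'(x) = sin(x) + x*cos(x)
x₀ = 0.8

Newton-Raphson formula: x_{n+1} = x_n - f(x_n)/f'(x_n)

Iteration 1:
  f(0.800000) = -0.426115
  f'(0.800000) = 1.274721
  x_1 = 0.800000 - (-0.426115)/1.274721 = 1.134281
Iteration 2:
  f(1.134281) = 0.027920
  f'(1.134281) = 1.385786
  x_2 = 1.134281 - 0.027920/1.385786 = 1.114134
Iteration 3:
  f(1.114134) = -0.000033
  f'(1.114134) = 1.388812
  x_3 = 1.114134 - (-0.000033)/1.388812 = 1.114157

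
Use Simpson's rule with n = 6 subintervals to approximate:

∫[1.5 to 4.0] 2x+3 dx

f(x) = 2x+3
a = 1.5, b = 4.0, n = 6
h = (b - a)/n = 0.416667

Simpson's rule: (h/3)[f(x₀) + 4f(x₁) + 2f(x₂) + ... + f(xₙ)]

x_0 = 1.5000, f(x_0) = 6.000000, coefficient = 1
x_1 = 1.9167, f(x_1) = 6.833333, coefficient = 4
x_2 = 2.3333, f(x_2) = 7.666667, coefficient = 2
x_3 = 2.7500, f(x_3) = 8.500000, coefficient = 4
x_4 = 3.1667, f(x_4) = 9.333333, coefficient = 2
x_5 = 3.5833, f(x_5) = 10.166667, coefficient = 4
x_6 = 4.0000, f(x_6) = 11.000000, coefficient = 1

I ≈ (0.416667/3) × 153.000000 = 21.250000
Exact value: 21.250000
Error: 0.000000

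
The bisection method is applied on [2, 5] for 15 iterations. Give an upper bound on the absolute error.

Bisection error bound: |error| ≤ (b-a)/2^n
|error| ≤ (5 - 2)/2^15 = 3/2^15
|error| ≤ 0.0000915527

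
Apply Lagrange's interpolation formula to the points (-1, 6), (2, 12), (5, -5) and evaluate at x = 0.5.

Lagrange interpolation formula:
P(x) = Σ yᵢ × Lᵢ(x)
where Lᵢ(x) = Π_{j≠i} (x - xⱼ)/(xᵢ - xⱼ)

L_0(0.5) = (0.5 - 2)/(-1 - 2) × (0.5 - 5)/(-1 - 5) = 0.375000
L_1(0.5) = (0.5 - (-1))/(2 - (-1)) × (0.5 - 5)/(2 - 5) = 0.750000
L_2(0.5) = (0.5 - (-1))/(5 - (-1)) × (0.5 - 2)/(5 - 2) = -0.125000

P(0.5) = 6×L_0(0.5) + 12×L_1(0.5) + (-5)×L_2(0.5)
P(0.5) = 11.875000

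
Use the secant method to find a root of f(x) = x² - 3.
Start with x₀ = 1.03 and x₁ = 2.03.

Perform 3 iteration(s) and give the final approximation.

f(x) = x² - 3
x₀ = 1.03, x₁ = 2.03

Secant formula: x_{n+1} = x_n - f(x_n)(x_n - x_{n-1})/(f(x_n) - f(x_{n-1}))

Iteration 1:
  f(1.030000) = -1.939100
  f(2.030000) = 1.120900
  x_2 = 2.030000 - 1.120900×(2.030000 - 1.030000)/(1.120900 - (-1.939100))
       = 1.663693
Iteration 2:
  f(2.030000) = 1.120900
  f(1.663693) = -0.232126
  x_3 = 1.663693 - (-0.232126)×(1.663693 - 2.030000)/(-0.232126 - 1.120900)
       = 1.726537
Iteration 3:
  f(1.663693) = -0.232126
  f(1.726537) = -0.019071
  x_4 = 1.726537 - (-0.019071)×(1.726537 - 1.663693)/(-0.019071 - (-0.232126))
       = 1.732162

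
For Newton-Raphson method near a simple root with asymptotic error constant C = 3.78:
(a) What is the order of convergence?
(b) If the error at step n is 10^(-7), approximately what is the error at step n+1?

(a) Newton-Raphson has quadratic (order 2) convergence near simple roots.
    This means |e_{n+1}| ≈ C|e_n|².

(b) With |e_n| = 10^(-7) and C = 3.78:
    |e_{n+1}| ≈ 3.78 × (10^(-7))² = 3.78 × 10^(-14)

(a) 2 (quadratic); (b) |e_{n+1}| ≈ 3.780e-14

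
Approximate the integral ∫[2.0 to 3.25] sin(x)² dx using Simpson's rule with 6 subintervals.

f(x) = sin(x)²
a = 2.0, b = 3.25, n = 6
h = (b - a)/n = 0.208333

Simpson's rule: (h/3)[f(x₀) + 4f(x₁) + 2f(x₂) + ... + f(xₙ)]

x_0 = 2.0000, f(x_0) = 0.826822, coefficient = 1
x_1 = 2.2083, f(x_1) = 0.645715, coefficient = 4
x_2 = 2.4167, f(x_2) = 0.439675, coefficient = 2
x_3 = 2.6250, f(x_3) = 0.243957, coefficient = 4
x_4 = 2.8333, f(x_4) = 0.092052, coefficient = 2
x_5 = 3.0417, f(x_5) = 0.009952, coefficient = 4
x_6 = 3.2500, f(x_6) = 0.011706, coefficient = 1

I ≈ (0.208333/3) × 5.500481 = 0.381978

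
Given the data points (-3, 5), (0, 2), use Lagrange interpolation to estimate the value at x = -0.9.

Lagrange interpolation formula:
P(x) = Σ yᵢ × Lᵢ(x)
where Lᵢ(x) = Π_{j≠i} (x - xⱼ)/(xᵢ - xⱼ)

L_0(-0.9) = (-0.9 - 0)/(-3 - 0) = 0.300000
L_1(-0.9) = (-0.9 - (-3))/(0 - (-3)) = 0.700000

P(-0.9) = 5×L_0(-0.9) + 2×L_1(-0.9)
P(-0.9) = 2.900000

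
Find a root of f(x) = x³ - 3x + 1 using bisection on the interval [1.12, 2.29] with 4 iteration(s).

f(x) = x³ - 3x + 1
Initial interval: [1.12, 2.29]

Iteration 1:
  c_1 = (1.120000 + 2.290000)/2 = 1.705000
  f(c_1) = f(1.705000) = 0.841478
  f(a) × f(c) < 0, new interval: [1.120000, 1.705000]
Iteration 2:
  c_2 = (1.120000 + 1.705000)/2 = 1.412500
  f(c_2) = f(1.412500) = -0.419342
  f(a) × f(c) ≥ 0, new interval: [1.412500, 1.705000]
Iteration 3:
  c_3 = (1.412500 + 1.705000)/2 = 1.558750
  f(c_3) = f(1.558750) = 0.111047
  f(a) × f(c) < 0, new interval: [1.412500, 1.558750]
Iteration 4:
  c_4 = (1.412500 + 1.558750)/2 = 1.485625
  f(c_4) = f(1.485625) = -0.177979
  f(a) × f(c) ≥ 0, new interval: [1.485625, 1.558750]

After 4 iteration(s), the approximation is c_4 = 1.485625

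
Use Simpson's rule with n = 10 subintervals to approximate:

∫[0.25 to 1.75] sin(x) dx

f(x) = sin(x)
a = 0.25, b = 1.75, n = 10
h = (b - a)/n = 0.150000

Simpson's rule: (h/3)[f(x₀) + 4f(x₁) + 2f(x₂) + ... + f(xₙ)]

x_0 = 0.2500, f(x_0) = 0.247404, coefficient = 1
x_1 = 0.4000, f(x_1) = 0.389418, coefficient = 4
x_2 = 0.5500, f(x_2) = 0.522687, coefficient = 2
x_3 = 0.7000, f(x_3) = 0.644218, coefficient = 4
x_4 = 0.8500, f(x_4) = 0.751280, coefficient = 2
x_5 = 1.0000, f(x_5) = 0.841471, coefficient = 4
x_6 = 1.1500, f(x_6) = 0.912764, coefficient = 2
x_7 = 1.3000, f(x_7) = 0.963558, coefficient = 4
x_8 = 1.4500, f(x_8) = 0.992713, coefficient = 2
x_9 = 1.6000, f(x_9) = 0.999574, coefficient = 4
x_10 = 1.7500, f(x_10) = 0.983986, coefficient = 1

I ≈ (0.150000/3) × 22.943234 = 1.147162
Exact value: 1.147158
Error: 0.000003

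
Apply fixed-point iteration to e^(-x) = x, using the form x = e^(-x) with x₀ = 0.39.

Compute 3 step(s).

Equation: e^(-x) = x
Fixed-point form: x = e^(-x)
x₀ = 0.39

x_1 = g(0.390000) = 0.677057
x_2 = g(0.677057) = 0.508110
x_3 = g(0.508110) = 0.601631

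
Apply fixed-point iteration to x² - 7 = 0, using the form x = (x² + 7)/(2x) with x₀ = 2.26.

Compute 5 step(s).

Equation: x² - 7 = 0
Fixed-point form: x = (x² + 7)/(2x)
x₀ = 2.26

x_1 = g(2.260000) = 2.678673
x_2 = g(2.678673) = 2.645954
x_3 = g(2.645954) = 2.645751
x_4 = g(2.645751) = 2.645751
x_5 = g(2.645751) = 2.645751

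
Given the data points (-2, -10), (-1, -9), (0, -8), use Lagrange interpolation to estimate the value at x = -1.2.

Lagrange interpolation formula:
P(x) = Σ yᵢ × Lᵢ(x)
where Lᵢ(x) = Π_{j≠i} (x - xⱼ)/(xᵢ - xⱼ)

L_0(-1.2) = (-1.2 - (-1))/(-2 - (-1)) × (-1.2 - 0)/(-2 - 0) = 0.120000
L_1(-1.2) = (-1.2 - (-2))/(-1 - (-2)) × (-1.2 - 0)/(-1 - 0) = 0.960000
L_2(-1.2) = (-1.2 - (-2))/(0 - (-2)) × (-1.2 - (-1))/(0 - (-1)) = -0.080000

P(-1.2) = (-10)×L_0(-1.2) + (-9)×L_1(-1.2) + (-8)×L_2(-1.2)
P(-1.2) = -9.200000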